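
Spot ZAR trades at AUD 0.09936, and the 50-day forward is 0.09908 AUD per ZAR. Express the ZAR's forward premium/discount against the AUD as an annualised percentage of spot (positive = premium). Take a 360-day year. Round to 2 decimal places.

-2.03%

T = 50/360 years.
ZAR trades forward at -0.28180% vs spot over the period.
×(1/T) gives -2.03% p.a.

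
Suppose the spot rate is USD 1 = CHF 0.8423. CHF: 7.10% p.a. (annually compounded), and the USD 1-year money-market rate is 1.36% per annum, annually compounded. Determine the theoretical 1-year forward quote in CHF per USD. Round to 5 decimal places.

0.89000

T = 1 year.
Growth of 1 CHF over T: (1 + 0.0710)^1 = 1.071000.
USD growth factor: (1 + 0.0136)^1 = 1.013600.
CIP: F = S · (grow CHF)/(grow USD) = 0.8423 × 1.071000/1.013600 = 0.8899993 CHF per USD.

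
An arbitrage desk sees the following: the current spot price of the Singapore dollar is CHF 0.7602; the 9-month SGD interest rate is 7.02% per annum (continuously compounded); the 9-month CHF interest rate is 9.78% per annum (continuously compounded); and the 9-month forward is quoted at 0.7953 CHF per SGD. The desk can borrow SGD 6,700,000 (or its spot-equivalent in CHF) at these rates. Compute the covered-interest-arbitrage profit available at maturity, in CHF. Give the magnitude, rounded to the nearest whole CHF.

T = 9/12 years.
Keep in SGD, deliver into the forward: 6,700,000·1.054060659·0.7953 = CHF 5,616,572.76.
Swap to CHF now, deposit: 6,700,000·0.7602·1.076107108 = CHF 5,480,979.38.
The quoted forward overvalues SGD, so borrow CHF, buy SGD at spot, deposit the SGD at 7.02%, and sell the proceeds forward at 0.7953.
Profit = 5,616,572.76 − 5,480,979.38 = CHF 135,593.

CHF 135,593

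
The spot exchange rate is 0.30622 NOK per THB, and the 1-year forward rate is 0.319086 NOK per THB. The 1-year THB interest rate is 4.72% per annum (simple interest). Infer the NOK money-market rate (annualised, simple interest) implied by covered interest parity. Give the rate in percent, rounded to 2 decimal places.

9.12%

T = 1 year.
F/S = 0.319086/0.30622 = 1.0420155 = (growth of NOK) / (growth of THB).
THB growth factor: 1 + 0.0472×1 = 1.047200.
That pins the NOK growth at 1.0911986.
(1.0911986 − 1)/T = 0.091199, i.e. 9.12%.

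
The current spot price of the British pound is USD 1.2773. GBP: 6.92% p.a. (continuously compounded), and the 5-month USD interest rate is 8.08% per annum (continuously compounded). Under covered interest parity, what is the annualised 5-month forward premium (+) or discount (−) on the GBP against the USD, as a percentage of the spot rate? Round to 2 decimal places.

+1.16%

T = 5/12 years.
F = S · g_USD/g_GBP = 1.2773 × 1.0342398/1.029253 = 1.2834886.
(F − S)/S ÷ T = (1.2834886 − 1.2773)/1.2773/(5/12) = 0.011628 → 1.16%.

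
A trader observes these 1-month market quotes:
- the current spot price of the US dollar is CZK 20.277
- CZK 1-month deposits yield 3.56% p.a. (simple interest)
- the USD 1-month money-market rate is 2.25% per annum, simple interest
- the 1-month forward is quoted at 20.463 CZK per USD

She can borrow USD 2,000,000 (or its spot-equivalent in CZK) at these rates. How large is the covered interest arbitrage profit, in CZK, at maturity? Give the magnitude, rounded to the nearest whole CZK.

T = 1/12 years.
Route A — deposit USD, sell forward: 2,000,000 × 1.001875 × 20.463 = CZK 41,002,736.25.
Route B — convert at spot, deposit CZK: 2,000,000 × 20.277 × 1.0029666667 = CZK 40,674,310.20.
The quoted forward overvalues USD, so borrow CZK, buy USD at spot, deposit the USD at 2.25%, and sell the proceeds forward at 20.463.
The gap between the two covered legs is CZK 328,426.

CZK 328,426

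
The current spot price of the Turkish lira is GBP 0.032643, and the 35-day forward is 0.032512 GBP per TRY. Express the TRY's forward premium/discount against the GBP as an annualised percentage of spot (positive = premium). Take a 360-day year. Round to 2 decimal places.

T = 35/360 years.
(F − S)/S = (0.032512 − 0.032643)/0.032643 = -0.0040131.
Annualise by dividing by T: -0.0040131 / (35/360) = -0.041278 → -4.13%.

-4.13%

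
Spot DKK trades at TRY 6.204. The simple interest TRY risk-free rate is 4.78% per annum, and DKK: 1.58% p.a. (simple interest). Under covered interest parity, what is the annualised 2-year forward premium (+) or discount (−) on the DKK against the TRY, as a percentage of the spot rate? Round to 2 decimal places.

T = 2 years.
CIP forward (TRY per DKK) = 6.204 × 1.095600/1.031600 = 6.588893.
Annualised premium = (F − S)/S × (1/T) = (6.588893 − 6.204)/6.204 ÷ 2 = 3.10%.

+3.10%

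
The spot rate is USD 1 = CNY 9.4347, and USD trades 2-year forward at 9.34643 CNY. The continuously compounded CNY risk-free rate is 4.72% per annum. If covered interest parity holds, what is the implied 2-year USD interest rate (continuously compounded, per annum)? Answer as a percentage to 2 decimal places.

5.19%

T = 2 years.
By CIP, F/S equals the CNY-to-USD growth ratio: 9.34643/9.4347 = 0.9906441.
CNY growth factor: e^(0.0472×2) = 1.0989993.
So the USD growth factor = 1.1093785.
r = ln(1.1093785)/2 = 0.051900 → 5.19%.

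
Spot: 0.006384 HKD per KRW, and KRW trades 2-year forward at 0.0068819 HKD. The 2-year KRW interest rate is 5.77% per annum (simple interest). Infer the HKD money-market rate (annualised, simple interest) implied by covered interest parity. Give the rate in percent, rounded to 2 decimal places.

T = 2 years.
CIP gives F = S · g_HKD/g_KRW, so g_HKD/g_KRW = 0.0068819/0.006384 = 1.0779919.
KRW growth factor: 1 + 0.0577×2 = 1.115400.
So the HKD growth factor = 1.2023922.
(1.2023922 − 1)/T = 0.101196, i.e. 10.12%.

10.12%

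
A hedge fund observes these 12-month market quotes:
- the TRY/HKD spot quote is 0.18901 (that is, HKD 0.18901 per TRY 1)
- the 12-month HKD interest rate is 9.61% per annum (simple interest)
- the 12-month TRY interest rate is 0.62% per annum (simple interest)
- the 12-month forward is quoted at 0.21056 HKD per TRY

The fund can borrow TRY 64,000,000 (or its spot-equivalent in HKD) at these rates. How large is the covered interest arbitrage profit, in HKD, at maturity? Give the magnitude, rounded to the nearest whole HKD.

T = 1 year.
Route A — deposit TRY, sell forward: 64,000,000 × 1.006200 × 0.21056 = HKD 13,559,390.21.
Route B — convert at spot, deposit HKD: 64,000,000 × 0.18901 × 1.096100 = HKD 13,259,127.10.
The quoted forward overvalues TRY, so borrow HKD, buy TRY at spot, deposit the TRY at 0.62%, and sell the proceeds forward at 0.21056.
The gap between the two covered legs is HKD 300,263.

HKD 300,263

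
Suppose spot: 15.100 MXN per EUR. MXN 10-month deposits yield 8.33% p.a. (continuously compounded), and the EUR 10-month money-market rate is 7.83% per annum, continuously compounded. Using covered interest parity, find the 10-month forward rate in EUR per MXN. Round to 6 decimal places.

T = 10/12 years.
Growth of 1 MXN over T: e^(0.0833×10/12) = 1.0718827.
EUR accumulates by e^(0.0783×10/12) = 1.0674258.
So F = 15.1 × 1.0718827 / 1.0674258 = 15.16305 (MXN/EUR).
Quoted the other way: 1/15.16305 = 0.065950 EUR per MXN.

0.065950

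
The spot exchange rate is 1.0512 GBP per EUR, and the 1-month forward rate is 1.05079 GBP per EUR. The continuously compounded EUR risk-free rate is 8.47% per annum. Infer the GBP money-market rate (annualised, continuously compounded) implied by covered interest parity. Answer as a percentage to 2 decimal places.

8.00%

T = 1/12 years.
By CIP, F/S equals the GBP-to-EUR growth ratio: 1.05079/1.0512 = 0.9996100.
The EUR side grows by e^(0.0847×1/12) = 1.0070833.
That pins the GBP growth at 1.0066905.
Take logs: ln 1.0066905 / (1/12) = 0.080019, so 8.00%.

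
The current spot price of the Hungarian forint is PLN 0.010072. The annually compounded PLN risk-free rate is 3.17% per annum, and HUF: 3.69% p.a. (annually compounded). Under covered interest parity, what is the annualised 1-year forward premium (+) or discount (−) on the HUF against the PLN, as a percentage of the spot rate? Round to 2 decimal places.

T = 1 year.
F = S · g_PLN/g_HUF = 0.010072 × 1.031700/1.036900 = 0.010021489.
Annualised premium = (F − S)/S × (1/T) = (0.010021489 − 0.010072)/0.010072 ÷ 1 = -0.50%.

-0.50%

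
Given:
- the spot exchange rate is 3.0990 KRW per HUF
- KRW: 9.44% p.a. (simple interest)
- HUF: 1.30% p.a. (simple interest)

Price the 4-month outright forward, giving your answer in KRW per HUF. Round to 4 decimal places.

3.1827

T = 4/12 years.
Growth of 1 KRW over T: 1 + 0.0944×4/12 = 1.0314667.
HUF growth factor: 1 + 0.0130×4/12 = 1.0043333.
CIP: F = S · (grow KRW)/(grow HUF) = 3.099 × 1.0314667/1.0043333 = 3.182724 KRW per HUF.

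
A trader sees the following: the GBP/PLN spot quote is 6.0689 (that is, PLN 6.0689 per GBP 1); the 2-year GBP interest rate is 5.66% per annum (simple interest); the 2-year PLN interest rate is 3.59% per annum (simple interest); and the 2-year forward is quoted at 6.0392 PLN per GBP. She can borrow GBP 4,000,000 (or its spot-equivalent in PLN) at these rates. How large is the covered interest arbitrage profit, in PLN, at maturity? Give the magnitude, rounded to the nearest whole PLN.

PLN 872,762

T = 2 years.
Route A — deposit GBP, sell forward: 4,000,000 × 1.113200 × 6.0392 = PLN 26,891,349.76.
Route B — convert at spot, deposit PLN: 4,000,000 × 6.0689 × 1.071800 = PLN 26,018,588.08.
The quoted forward overvalues GBP, so borrow PLN, buy GBP at spot, deposit the GBP at 5.66%, and sell the proceeds forward at 6.0392.
The gap between the two covered legs is PLN 872,762.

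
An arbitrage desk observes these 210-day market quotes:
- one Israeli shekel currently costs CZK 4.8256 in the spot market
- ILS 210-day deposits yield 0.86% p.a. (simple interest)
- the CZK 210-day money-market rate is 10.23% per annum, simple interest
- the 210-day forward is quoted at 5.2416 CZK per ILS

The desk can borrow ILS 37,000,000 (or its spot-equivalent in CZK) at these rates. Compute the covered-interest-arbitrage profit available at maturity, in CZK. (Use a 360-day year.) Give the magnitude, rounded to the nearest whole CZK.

CZK 5,710,124

T = 210/360 years.
Invest the ILS and cover forward: 37,000,000 × 1.00501666667 × 5.2416 = CZK 194,912,128.32.
Convert at spot and invest in CZK: 37,000,000 × 4.8256 × 1.059675 = CZK 189,202,004.16.
The quoted forward overvalues ILS, so borrow CZK, buy ILS at spot, deposit the ILS at 0.86%, and sell the proceeds forward at 5.2416.
Profit = 194,912,128.32 − 189,202,004.16 = CZK 5,710,124.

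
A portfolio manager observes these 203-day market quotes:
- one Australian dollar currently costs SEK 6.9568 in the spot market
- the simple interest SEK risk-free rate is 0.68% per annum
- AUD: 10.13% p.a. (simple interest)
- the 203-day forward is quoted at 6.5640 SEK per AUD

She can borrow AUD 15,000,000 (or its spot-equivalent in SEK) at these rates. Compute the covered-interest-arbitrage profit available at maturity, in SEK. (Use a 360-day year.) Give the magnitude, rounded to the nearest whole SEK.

SEK 667,905

T = 203/360 years.
Keep in AUD, deliver into the forward: 15,000,000·1.05712194444·6.5640 = SEK 104,084,226.65.
Swap to SEK now, deposit: 15,000,000·6.9568·1.00383444444 = SEK 104,752,131.95.
The quoted forward undervalues AUD, so borrow AUD, convert to SEK at spot, deposit the SEK at 0.68%, and buy AUD forward at 6.5640 to cover the loan.
Profit = 104,752,131.95 − 104,084,226.65 = SEK 667,905.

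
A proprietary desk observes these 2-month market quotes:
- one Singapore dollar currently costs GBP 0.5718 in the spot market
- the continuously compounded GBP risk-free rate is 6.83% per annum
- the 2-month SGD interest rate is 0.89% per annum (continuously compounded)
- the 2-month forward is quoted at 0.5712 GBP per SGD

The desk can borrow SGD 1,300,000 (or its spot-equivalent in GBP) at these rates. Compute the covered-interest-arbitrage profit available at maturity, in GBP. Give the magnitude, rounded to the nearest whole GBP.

GBP 8,188

T = 2/12 years.
Keep in SGD, deliver into the forward: 1,300,000·1.00148443·0.5712 = GBP 743,662.28.
Swap to GBP now, deposit: 1,300,000·0.5718·1.01144837 = GBP 751,850.03.
The quoted forward undervalues SGD, so borrow SGD, convert to GBP at spot, deposit the GBP at 6.83%, and buy SGD forward at 0.5712 to cover the loan.
Profit = 751,850.03 − 743,662.28 = GBP 8,188.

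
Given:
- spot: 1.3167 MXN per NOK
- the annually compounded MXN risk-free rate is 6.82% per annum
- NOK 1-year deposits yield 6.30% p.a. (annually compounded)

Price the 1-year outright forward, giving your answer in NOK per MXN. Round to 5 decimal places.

T = 1 year.
MXN growth factor: (1 + 0.0682)^1 = 1.068200.
Growth of 1 NOK over T: (1 + 0.0630)^1 = 1.063000.
So F = 1.3167 × 1.068200 / 1.063000 = 1.323141 (MXN/NOK).
Quoted the other way: 1/1.323141 = 0.75578 NOK per MXN.

0.75578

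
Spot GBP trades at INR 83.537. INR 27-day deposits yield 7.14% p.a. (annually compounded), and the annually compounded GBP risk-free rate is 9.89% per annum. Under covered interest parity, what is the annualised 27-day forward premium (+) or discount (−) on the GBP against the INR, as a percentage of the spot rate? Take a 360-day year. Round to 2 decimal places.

-2.53%

T = 27/360 years.
No-arbitrage forward: 83.537 × 1.0051859 / 1.0070983 = 83.378370 INR/GBP.
Annualised premium = (F − S)/S × (1/T) = (83.378370 − 83.537)/83.537 ÷ (27/360) = -2.53%.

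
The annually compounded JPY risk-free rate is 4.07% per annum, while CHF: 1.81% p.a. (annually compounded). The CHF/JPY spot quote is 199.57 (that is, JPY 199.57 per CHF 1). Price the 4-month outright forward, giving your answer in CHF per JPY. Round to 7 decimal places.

0.0049742

T = 4/12 years.
Growth of 1 JPY over T: (1 + 0.0407)^(4/12) = 1.0133867.
CHF accumulates by (1 + 0.0181)^(4/12) = 1.0059973.
So F = 199.57 × 1.0133867 / 1.0059973 = 201.0359 (JPY/CHF).
Quoted the other way: 1/201.0359 = 0.0049742 CHF per JPY.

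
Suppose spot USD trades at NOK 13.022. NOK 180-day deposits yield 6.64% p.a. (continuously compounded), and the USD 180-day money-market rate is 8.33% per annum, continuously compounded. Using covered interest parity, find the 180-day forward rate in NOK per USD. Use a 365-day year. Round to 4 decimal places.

12.9139

T = 180/365 years.
Growth of 1 NOK over T: e^(0.0664×180/365) = 1.03328723.
USD accumulates by e^(0.0833×180/365) = 1.04193489.
So F = 13.022 × 1.03328723 / 1.04193489 = 12.913922 (NOK/USD).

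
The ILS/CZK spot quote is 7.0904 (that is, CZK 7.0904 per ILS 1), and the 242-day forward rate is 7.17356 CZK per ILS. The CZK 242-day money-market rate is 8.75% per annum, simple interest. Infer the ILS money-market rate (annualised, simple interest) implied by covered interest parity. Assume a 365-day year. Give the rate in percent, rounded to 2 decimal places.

6.90%

T = 242/365 years.
By CIP, F/S equals the CZK-to-ILS growth ratio: 7.17356/7.0904 = 1.0117285.
CZK growth factor: 1 + 0.0875×242/365 = 1.0580137.
That pins the ILS growth at 1.0457486.
(1.0457486 − 1)/T = 0.069001, i.e. 6.90%.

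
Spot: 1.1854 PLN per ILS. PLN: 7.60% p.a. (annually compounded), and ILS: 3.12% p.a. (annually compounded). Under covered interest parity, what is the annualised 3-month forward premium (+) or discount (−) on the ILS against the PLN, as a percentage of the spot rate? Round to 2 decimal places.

+4.28%

T = 3/12 years.
No-arbitrage forward: 1.1854 × 1.0184813 / 1.0077104 = 1.1980701 PLN/ILS.
Annualised premium = (F − S)/S × (1/T) = (1.1980701 − 1.1854)/1.1854 ÷ (3/12) = 4.28%.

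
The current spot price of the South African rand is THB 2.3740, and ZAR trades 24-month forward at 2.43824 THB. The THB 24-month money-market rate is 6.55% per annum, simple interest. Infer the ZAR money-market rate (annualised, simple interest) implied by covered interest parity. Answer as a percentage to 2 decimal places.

T = 2 years.
F/S = 2.43824/2.374 = 1.0270598 = (growth of THB) / (growth of ZAR).
THB growth factor: 1 + 0.0655×2 = 1.131000.
So the ZAR growth factor = 1.1012017.
r = (1.1012017 − 1)/2 = 0.050601 → 5.06%.

5.06%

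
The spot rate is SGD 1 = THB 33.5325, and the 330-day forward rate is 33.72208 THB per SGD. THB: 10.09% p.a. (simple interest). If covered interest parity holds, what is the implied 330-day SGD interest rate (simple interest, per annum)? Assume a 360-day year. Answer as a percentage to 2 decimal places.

9.42%

T = 330/360 years.
F/S = 33.72208/33.5325 = 1.0056536 = (growth of THB) / (growth of SGD).
THB growth factor: 1 + 0.1009×330/360 = 1.0924917.
That pins the SGD growth at 1.0863499.
r = (1.0863499 − 1)/(330/360) = 0.094200 → 9.42%.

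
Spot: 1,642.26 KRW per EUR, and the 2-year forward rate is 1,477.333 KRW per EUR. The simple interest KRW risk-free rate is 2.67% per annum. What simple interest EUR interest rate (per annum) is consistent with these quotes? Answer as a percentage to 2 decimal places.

8.55%

T = 2 years.
By CIP, F/S equals the KRW-to-EUR growth ratio: 1477.333/1642.26 = 0.8995731.
KRW growth factor: 1 + 0.0267×2 = 1.053400.
Hence g_EUR = 1.1709999.
(1.1709999 − 1)/T = 0.085500, i.e. 8.55%.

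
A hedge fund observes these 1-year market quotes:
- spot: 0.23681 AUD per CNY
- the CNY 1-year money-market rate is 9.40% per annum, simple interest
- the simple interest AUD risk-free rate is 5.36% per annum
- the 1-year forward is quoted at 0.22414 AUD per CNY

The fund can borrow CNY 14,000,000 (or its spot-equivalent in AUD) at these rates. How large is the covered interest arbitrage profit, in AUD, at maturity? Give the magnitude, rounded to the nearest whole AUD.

AUD 60,114

T = 1 year.
Invest the CNY and cover forward: 14,000,000 × 1.094000 × 0.22414 = AUD 3,432,928.24.
Convert at spot and invest in AUD: 14,000,000 × 0.23681 × 1.053600 = AUD 3,493,042.22.
The quoted forward undervalues CNY, so borrow CNY, convert to AUD at spot, deposit the AUD at 5.36%, and buy CNY forward at 0.22414 to cover the loan.
Profit = 3,493,042.22 − 3,432,928.24 = AUD 60,114.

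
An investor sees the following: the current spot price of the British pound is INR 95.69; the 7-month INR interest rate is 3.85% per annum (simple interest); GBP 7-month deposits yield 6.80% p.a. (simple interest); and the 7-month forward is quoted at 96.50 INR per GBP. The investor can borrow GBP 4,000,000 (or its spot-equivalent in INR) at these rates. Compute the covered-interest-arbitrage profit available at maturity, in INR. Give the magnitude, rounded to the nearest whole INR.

INR 9,955,182

T = 7/12 years.
Keep in GBP, deliver into the forward: 4,000,000·1.03966666667·96.50 = INR 401,311,333.33.
Swap to INR now, deposit: 4,000,000·95.69·1.02245833333 = INR 391,356,151.67.
The quoted forward overvalues GBP, so borrow INR, buy GBP at spot, deposit the GBP at 6.80%, and sell the proceeds forward at 96.50.
Profit = 401,311,333.33 − 391,356,151.67 = INR 9,955,182.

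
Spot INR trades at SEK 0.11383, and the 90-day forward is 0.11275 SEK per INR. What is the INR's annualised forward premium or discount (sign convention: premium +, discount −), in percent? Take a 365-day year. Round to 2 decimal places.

-3.85%

T = 90/365 years.
INR trades forward at -0.94878% vs spot over the period.
×(1/T) gives -3.85% p.a.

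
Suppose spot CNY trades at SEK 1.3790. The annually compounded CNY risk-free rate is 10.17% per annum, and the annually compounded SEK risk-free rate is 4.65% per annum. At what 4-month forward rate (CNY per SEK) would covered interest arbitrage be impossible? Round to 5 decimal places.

0.73770

T = 4/12 years.
SEK accumulates by (1 + 0.0465)^(4/12) = 1.0152658.
CNY accumulates by (1 + 0.1017)^(4/12) = 1.0328116.
So F = 1.379 × 1.0152658 / 1.0328116 = 1.355573 (SEK/CNY).
Quoted the other way: 1/1.355573 = 0.73770 CNY per SEK.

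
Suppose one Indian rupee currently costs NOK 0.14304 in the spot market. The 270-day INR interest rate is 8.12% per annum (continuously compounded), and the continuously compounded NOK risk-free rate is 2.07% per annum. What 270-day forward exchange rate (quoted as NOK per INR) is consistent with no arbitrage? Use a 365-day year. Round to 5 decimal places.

T = 270/365 years.
NOK accumulates by e^(0.0207×270/365) = 1.0154302.
INR growth factor: e^(0.0812×270/365) = 1.0619064.
CIP: F = S · (grow NOK)/(grow INR) = 0.14304 × 1.0154302/1.0619064 = 0.1367796 NOK per INR.

0.13678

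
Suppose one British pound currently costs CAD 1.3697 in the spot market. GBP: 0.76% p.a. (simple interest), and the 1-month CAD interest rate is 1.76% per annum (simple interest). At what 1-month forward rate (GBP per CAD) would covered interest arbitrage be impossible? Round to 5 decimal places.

0.72948

T = 1/12 years.
CAD accumulates by 1 + 0.0176×1/12 = 1.0014667.
Growth of 1 GBP over T: 1 + 0.0076×1/12 = 1.0006333.
Forward (CAD per GBP) = 1.3697 × 1.0014667 / 1.0006333 = 1.370841.
Invert for GBP per CAD: 1 / 1.370841 = 0.72948.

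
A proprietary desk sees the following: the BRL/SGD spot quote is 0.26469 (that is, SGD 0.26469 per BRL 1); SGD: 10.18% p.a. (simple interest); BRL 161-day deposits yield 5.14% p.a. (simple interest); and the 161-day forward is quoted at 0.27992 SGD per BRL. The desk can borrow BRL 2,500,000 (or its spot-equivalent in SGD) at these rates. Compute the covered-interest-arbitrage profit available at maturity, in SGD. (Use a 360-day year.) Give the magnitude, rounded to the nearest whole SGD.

T = 161/360 years.
Invest the BRL and cover forward: 2,500,000 × 1.02298722 × 0.27992 = SGD 715,886.46.
Convert at spot and invest in SGD: 2,500,000 × 0.26469 × 1.04552722 = SGD 691,851.50.
The quoted forward overvalues BRL, so borrow SGD, buy BRL at spot, deposit the BRL at 5.14%, and sell the proceeds forward at 0.27992.
The gap between the two covered legs is SGD 24,035.

SGD 24,035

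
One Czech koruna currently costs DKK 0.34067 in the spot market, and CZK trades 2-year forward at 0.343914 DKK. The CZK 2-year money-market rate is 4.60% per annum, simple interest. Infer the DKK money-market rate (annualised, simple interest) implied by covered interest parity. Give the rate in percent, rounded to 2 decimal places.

5.12%

T = 2 years.
By CIP, F/S equals the DKK-to-CZK growth ratio: 0.343914/0.34067 = 1.0095224.
The CZK side grows by 1 + 0.0460×2 = 1.092000.
So the DKK growth factor = 1.1023985.
r = (1.1023985 − 1)/2 = 0.051199 → 5.12%.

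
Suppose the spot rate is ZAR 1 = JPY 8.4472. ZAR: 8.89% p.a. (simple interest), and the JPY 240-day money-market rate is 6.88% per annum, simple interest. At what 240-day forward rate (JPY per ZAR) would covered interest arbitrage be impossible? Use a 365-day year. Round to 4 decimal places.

8.3417

T = 240/365 years.
Growth of 1 JPY over T: 1 + 0.0688×240/365 = 1.0452384.
ZAR growth factor: 1 + 0.0889×240/365 = 1.0584548.
Forward (JPY per ZAR) = 8.4472 × 1.0452384 / 1.0584548 = 8.341724.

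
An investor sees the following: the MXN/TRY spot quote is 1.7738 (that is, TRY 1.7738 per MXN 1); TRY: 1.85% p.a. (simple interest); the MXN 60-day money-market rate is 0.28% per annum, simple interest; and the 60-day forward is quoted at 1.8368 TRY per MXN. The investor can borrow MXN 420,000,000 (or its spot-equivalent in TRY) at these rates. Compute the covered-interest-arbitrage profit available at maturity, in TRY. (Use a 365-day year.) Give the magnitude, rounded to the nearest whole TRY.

TRY 24,549,477

T = 60/365 years.
Invest the MXN and cover forward: 420,000,000 × 1.00046027397 × 1.8368 = TRY 771,811,081.12.
Convert at spot and invest in TRY: 420,000,000 × 1.7738 × 1.00304109589 = TRY 747,261,604.27.
The quoted forward overvalues MXN, so borrow TRY, buy MXN at spot, deposit the MXN at 0.28%, and sell the proceeds forward at 1.8368.
Profit = 771,811,081.12 − 747,261,604.27 = TRY 24,549,477.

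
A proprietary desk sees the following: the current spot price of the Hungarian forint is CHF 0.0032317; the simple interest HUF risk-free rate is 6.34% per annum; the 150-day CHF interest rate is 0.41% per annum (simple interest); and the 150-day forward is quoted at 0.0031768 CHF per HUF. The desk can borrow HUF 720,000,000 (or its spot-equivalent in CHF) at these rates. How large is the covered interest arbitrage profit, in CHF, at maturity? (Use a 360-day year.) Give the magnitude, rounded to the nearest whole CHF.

CHF 16,920

T = 150/360 years.
Invest the HUF and cover forward: 720,000,000 × 1.026416667 × 0.0031768 = CHF 2,347,718.74.
Convert at spot and invest in CHF: 720,000,000 × 0.0032317 × 1.001708333 = CHF 2,330,798.99.
The quoted forward overvalues HUF, so borrow CHF, buy HUF at spot, deposit the HUF at 6.34%, and sell the proceeds forward at 0.0031768.
Arbitrage profit = |2,347,718.74 − 2,330,798.99| = CHF 16,920.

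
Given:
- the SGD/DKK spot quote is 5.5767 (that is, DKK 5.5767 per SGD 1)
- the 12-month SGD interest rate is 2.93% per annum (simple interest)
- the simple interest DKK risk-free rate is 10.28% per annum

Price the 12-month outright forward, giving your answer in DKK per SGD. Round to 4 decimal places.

T = 1 year.
DKK accumulates by 1 + 0.1028×1 = 1.102800.
SGD accumulates by 1 + 0.0293×1 = 1.029300.
Forward (DKK per SGD) = 5.5767 × 1.102800 / 1.029300 = 5.974920.

5.9749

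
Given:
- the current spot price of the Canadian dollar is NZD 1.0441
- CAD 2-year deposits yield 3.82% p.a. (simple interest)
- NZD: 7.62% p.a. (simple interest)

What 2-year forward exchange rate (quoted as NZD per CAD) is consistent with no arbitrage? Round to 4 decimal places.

T = 2 years.
Growth of 1 NZD over T: 1 + 0.0762×2 = 1.152400.
CAD accumulates by 1 + 0.0382×2 = 1.076400.
CIP: F = S · (grow NZD)/(grow CAD) = 1.0441 × 1.152400/1.076400 = 1.117819 NZD per CAD.

1.1178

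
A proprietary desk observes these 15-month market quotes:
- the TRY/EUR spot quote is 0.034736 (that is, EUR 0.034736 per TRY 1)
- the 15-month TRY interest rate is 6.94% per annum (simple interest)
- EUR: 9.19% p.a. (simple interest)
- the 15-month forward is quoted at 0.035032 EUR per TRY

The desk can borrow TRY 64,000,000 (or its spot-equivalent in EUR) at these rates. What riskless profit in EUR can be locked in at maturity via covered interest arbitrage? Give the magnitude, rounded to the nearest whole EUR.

T = 15/12 years.
Keep in TRY, deliver into the forward: 64,000,000·1.086750·0.035032 = EUR 2,436,545.66.
Swap to EUR now, deposit: 64,000,000·0.034736·1.114875 = EUR 2,478,483.07.
The quoted forward undervalues TRY, so borrow TRY, convert to EUR at spot, deposit the EUR at 9.19%, and buy TRY forward at 0.035032 to cover the loan.
Arbitrage profit = |2,436,545.66 − 2,478,483.07| = EUR 41,937.

EUR 41,937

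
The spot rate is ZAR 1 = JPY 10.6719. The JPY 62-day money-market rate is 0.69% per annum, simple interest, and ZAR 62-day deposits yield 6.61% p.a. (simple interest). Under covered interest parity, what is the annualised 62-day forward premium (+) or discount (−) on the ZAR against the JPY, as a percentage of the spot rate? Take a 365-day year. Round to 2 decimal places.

-5.85%

T = 62/365 years.
F = S · g_JPY/g_ZAR = 10.6719 × 1.0011721/1.0112279 = 10.5657770.
(F − S)/S ÷ T = (10.5657770 − 10.6719)/10.6719/(62/365) = -0.058542 → -5.85%.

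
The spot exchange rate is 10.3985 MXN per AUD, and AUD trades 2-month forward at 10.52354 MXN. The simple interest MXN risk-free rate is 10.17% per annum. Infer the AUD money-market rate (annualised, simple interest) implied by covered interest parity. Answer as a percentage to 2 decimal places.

2.92%

T = 2/12 years.
By CIP, F/S equals the MXN-to-AUD growth ratio: 10.52354/10.3985 = 1.0120248.
MXN growth factor: 1 + 0.1017×2/12 = 1.016950.
So the AUD growth factor = 1.0048667.
r = (1.0048667 − 1)/(2/12) = 0.029200 → 2.92%.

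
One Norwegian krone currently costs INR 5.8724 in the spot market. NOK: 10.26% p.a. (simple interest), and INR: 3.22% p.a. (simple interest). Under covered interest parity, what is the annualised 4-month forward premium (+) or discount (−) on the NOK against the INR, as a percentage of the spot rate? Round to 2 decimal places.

-6.81%

T = 4/12 years.
No-arbitrage forward: 5.8724 × 1.0107333 / 1.034200 = 5.7391513 INR/NOK.
(F − S)/S ÷ T = (5.7391513 − 5.8724)/5.8724/(4/12) = -0.068072 → -6.81%.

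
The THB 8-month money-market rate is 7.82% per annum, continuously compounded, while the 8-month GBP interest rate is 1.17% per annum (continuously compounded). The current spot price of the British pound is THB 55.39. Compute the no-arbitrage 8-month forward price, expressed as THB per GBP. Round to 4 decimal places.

T = 8/12 years.
Growth of 1 THB over T: e^(0.0782×8/12) = 1.0535162.
GBP growth factor: e^(0.0117×8/12) = 1.0078305.
CIP: F = S · (grow THB)/(grow GBP) = 55.39 × 1.0535162/1.0078305 = 57.900870 THB per GBP.

57.9009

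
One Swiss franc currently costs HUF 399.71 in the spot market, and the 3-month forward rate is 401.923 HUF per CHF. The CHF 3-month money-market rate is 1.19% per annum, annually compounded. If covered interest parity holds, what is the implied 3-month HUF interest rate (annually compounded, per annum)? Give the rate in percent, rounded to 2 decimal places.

T = 3/12 years.
F/S = 401.923/399.71 = 1.0055365 = (growth of HUF) / (growth of CHF).
CHF growth factor: (1 + 0.0119)^(3/12) = 1.0029618.
That pins the HUF growth at 1.0085147.
r = 1.0085147^(12/3) − 1 = 0.034496 → 3.45%.

3.45%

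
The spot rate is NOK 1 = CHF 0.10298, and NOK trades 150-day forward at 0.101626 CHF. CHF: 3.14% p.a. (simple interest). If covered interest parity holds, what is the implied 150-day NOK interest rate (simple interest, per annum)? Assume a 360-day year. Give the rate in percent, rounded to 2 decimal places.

6.38%

T = 150/360 years.
By CIP, F/S equals the CHF-to-NOK growth ratio: 0.101626/0.10298 = 0.9868518.
The CHF side grows by 1 + 0.0314×150/360 = 1.0130833.
So the NOK growth factor = 1.026581.
r = (1.026581 − 1)/(150/360) = 0.063794 → 6.38%.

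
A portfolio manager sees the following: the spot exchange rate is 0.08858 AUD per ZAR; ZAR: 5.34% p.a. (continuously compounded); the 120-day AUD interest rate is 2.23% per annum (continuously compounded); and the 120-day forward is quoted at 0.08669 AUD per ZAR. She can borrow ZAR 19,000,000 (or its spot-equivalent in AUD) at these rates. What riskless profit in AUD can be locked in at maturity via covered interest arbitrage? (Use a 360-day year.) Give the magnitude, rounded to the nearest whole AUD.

AUD 18,886

T = 120/360 years.
Keep in ZAR, deliver into the forward: 19,000,000·1.017959364·0.08669 = AUD 1,676,691.05.
Swap to AUD now, deposit: 19,000,000·0.08858·1.007461029 = AUD 1,695,577.06.
The quoted forward undervalues ZAR, so borrow ZAR, convert to AUD at spot, deposit the AUD at 2.23%, and buy ZAR forward at 0.08669 to cover the loan.
Profit = 1,695,577.06 − 1,676,691.05 = AUD 18,886.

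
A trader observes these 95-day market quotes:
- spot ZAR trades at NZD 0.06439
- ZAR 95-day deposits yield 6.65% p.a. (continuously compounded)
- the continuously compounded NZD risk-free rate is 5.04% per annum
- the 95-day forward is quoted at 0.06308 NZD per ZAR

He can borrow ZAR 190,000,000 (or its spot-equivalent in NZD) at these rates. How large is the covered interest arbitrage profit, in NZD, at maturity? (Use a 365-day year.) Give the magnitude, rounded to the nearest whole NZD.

NZD 201,194

T = 95/365 years.
Invest the ZAR and cover forward: 190,000,000 × 1.0174588743 × 0.06308 = NZD 12,194,448.10.
Convert at spot and invest in NZD: 190,000,000 × 0.06439 × 1.0132042241 = NZD 12,395,641.80.
The quoted forward undervalues ZAR, so borrow ZAR, convert to NZD at spot, deposit the NZD at 5.04%, and buy ZAR forward at 0.06308 to cover the loan.
The gap between the two covered legs is NZD 201,194.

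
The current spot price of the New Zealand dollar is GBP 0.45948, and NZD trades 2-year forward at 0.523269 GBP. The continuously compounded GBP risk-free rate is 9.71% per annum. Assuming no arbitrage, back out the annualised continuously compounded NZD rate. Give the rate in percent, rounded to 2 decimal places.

T = 2 years.
F/S = 0.523269/0.45948 = 1.1388287 = (growth of GBP) / (growth of NZD).
GBP growth factor: e^(0.0971×2) = 1.2143391.
So the NZD growth factor = 1.0663053.
r = ln(1.0663053)/2 = 0.032100 → 3.21%.

3.21%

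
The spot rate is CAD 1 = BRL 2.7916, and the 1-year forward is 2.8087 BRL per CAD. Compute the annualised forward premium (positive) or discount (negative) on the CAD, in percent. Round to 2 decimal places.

T = 1 year.
Period premium: (2.8087 − 2.7916)/2.7916 = 0.0061255.
Per annum: 0.0061255 / 1 = 0.006125 = 0.61%.

+0.61%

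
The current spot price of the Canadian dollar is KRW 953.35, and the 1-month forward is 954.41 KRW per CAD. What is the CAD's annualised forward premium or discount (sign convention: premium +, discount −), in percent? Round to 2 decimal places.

+1.33%

T = 1/12 years.
Period premium: (954.41 − 953.35)/953.35 = 0.0011119.
×(1/T) gives 1.33% p.a.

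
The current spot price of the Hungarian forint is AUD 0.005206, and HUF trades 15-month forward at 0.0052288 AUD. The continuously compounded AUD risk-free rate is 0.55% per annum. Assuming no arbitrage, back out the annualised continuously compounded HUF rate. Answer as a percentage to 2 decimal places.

T = 15/12 years.
CIP gives F = S · g_AUD/g_HUF, so g_AUD/g_HUF = 0.0052288/0.005206 = 1.0043796.
AUD growth factor: e^(0.0055×15/12) = 1.0068987.
Hence g_HUF = 1.0025081.
r = ln(1.0025081)/(15/12) = 0.002004 → 0.20%.

0.20%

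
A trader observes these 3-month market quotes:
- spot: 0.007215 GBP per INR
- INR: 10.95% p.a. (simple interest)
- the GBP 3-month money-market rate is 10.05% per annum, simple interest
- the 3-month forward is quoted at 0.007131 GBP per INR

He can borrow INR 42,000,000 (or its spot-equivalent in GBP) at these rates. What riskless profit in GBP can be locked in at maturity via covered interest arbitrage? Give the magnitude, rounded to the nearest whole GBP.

T = 3/12 years.
Route A — deposit INR, sell forward: 42,000,000 × 1.027375 × 0.007131 = GBP 307,700.87.
Route B — convert at spot, deposit GBP: 42,000,000 × 0.007215 × 1.025125 = GBP 310,643.63.
The quoted forward undervalues INR, so borrow INR, convert to GBP at spot, deposit the GBP at 10.05%, and buy INR forward at 0.007131 to cover the loan.
Profit = 310,643.63 − 307,700.87 = GBP 2,943.

GBP 2,943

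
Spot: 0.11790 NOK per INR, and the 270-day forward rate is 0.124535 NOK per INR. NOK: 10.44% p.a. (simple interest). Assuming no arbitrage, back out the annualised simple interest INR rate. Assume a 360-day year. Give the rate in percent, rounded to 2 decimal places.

T = 270/360 years.
CIP gives F = S · g_NOK/g_INR, so g_NOK/g_INR = 0.124535/0.1179 = 1.0562765.
The NOK side grows by 1 + 0.1044×270/360 = 1.078300.
Hence g_INR = 1.0208501.
(1.0208501 − 1)/T = 0.027800, i.e. 2.78%.

2.78%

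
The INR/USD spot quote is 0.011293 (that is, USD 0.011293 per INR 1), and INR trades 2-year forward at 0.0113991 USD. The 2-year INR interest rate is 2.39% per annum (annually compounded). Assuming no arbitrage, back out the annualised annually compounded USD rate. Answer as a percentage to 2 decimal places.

T = 2 years.
F/S = 0.0113991/0.011293 = 1.0093952 = (growth of USD) / (growth of INR).
The INR side grows by (1 + 0.0239)^2 = 1.0483712.
That pins the USD growth at 1.0582209.
r = 1.0582209^(1/2) − 1 = 0.028699 → 2.87%.

2.87%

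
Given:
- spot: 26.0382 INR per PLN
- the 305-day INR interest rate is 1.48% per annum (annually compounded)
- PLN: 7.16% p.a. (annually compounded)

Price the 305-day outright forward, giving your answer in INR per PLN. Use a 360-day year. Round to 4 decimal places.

24.8641

T = 305/360 years.
INR growth factor: (1 + 0.0148)^(305/360) = 1.01252479.
Growth of 1 PLN over T: (1 + 0.0716)^(305/360) = 1.06033812.
CIP: F = S · (grow INR)/(grow PLN) = 26.0382 × 1.01252479/1.06033812 = 24.864072 INR per PLN.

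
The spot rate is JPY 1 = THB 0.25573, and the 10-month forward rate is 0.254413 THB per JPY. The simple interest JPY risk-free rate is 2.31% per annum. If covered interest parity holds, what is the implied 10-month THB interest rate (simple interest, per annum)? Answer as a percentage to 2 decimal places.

1.68%

T = 10/12 years.
CIP gives F = S · g_THB/g_JPY, so g_THB/g_JPY = 0.254413/0.25573 = 0.9948500.
JPY growth factor: 1 + 0.0231×10/12 = 1.019250.
So the THB growth factor = 1.0140009.
(1.0140009 − 1)/T = 0.016801, i.e. 1.68%.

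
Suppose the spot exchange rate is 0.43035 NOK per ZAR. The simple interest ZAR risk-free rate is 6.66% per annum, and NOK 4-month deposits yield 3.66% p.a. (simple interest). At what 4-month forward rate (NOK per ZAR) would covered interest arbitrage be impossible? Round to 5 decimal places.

0.42614

T = 4/12 years.
NOK growth factor: 1 + 0.0366×4/12 = 1.012200.
ZAR growth factor: 1 + 0.0666×4/12 = 1.022200.
Forward (NOK per ZAR) = 0.43035 × 1.012200 / 1.022200 = 0.4261400.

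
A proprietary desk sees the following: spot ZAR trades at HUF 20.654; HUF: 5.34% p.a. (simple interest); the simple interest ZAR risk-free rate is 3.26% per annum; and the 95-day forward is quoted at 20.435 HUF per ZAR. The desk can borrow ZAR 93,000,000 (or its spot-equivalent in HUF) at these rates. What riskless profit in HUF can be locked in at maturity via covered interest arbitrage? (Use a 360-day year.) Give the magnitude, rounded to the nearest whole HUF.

HUF 31,085,391

T = 95/360 years.
Invest the ZAR and cover forward: 93,000,000 × 1.008602777778 × 20.435 = HUF 1,916,804,192.04.
Convert at spot and invest in HUF: 93,000,000 × 20.654 × 1.014091666667 = HUF 1,947,889,583.35.
The quoted forward undervalues ZAR, so borrow ZAR, convert to HUF at spot, deposit the HUF at 5.34%, and buy ZAR forward at 20.435 to cover the loan.
Profit = 1,947,889,583.35 − 1,916,804,192.04 = HUF 31,085,391.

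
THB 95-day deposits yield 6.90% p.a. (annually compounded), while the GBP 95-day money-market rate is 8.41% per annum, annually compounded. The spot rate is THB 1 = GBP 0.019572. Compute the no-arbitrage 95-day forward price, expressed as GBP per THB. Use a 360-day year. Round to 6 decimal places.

T = 95/360 years.
GBP accumulates by (1 + 0.0841)^(95/360) = 1.0215377.
THB growth factor: (1 + 0.0690)^(95/360) = 1.0177636.
Forward (GBP per THB) = 0.019572 × 1.0215377 / 1.0177636 = 0.01964458.

0.019645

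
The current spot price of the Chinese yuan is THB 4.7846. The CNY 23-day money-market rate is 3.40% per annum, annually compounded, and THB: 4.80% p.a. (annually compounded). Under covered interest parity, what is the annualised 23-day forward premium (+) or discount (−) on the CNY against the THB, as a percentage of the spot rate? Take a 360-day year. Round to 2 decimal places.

+1.35%

T = 23/360 years.
F = S · g_THB/g_CNY = 4.7846 × 1.0029998/1.0021384 = 4.7887127.
Annualised premium = (F − S)/S × (1/T) = (4.7887127 − 4.7846)/4.7846 ÷ (23/360) = 1.35%.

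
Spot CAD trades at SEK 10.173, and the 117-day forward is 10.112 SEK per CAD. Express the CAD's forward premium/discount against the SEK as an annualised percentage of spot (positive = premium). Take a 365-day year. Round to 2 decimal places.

T = 117/365 years.
Period premium: (10.112 − 10.173)/10.173 = -0.0059963.
Annualise by dividing by T: -0.0059963 / (117/365) = -0.018706 → -1.87%.

-1.87%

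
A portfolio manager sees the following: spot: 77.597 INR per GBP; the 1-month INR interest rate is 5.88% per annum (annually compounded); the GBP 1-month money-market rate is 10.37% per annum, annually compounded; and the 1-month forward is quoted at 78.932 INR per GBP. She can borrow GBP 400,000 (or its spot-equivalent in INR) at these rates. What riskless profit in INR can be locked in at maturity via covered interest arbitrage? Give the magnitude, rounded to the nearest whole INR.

INR 646,534

T = 1/12 years.
Route A — deposit GBP, sell forward: 400,000 × 1.008256244 × 78.932 = INR 31,833,472.74.
Route B — convert at spot, deposit INR: 400,000 × 77.597 × 1.0047727025 = INR 31,186,938.96.
The quoted forward overvalues GBP, so borrow INR, buy GBP at spot, deposit the GBP at 10.37%, and sell the proceeds forward at 78.932.
The gap between the two covered legs is INR 646,534.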